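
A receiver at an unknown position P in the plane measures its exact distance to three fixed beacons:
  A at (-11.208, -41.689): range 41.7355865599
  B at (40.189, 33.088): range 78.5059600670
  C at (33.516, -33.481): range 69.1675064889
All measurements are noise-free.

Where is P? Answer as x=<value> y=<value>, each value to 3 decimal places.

eq1: (x + 11.208)² + (y + 41.689)² = 41.7355865599²
eq2: (x − 40.189)² + (y − 33.088)² = 78.5059600670²
eq3: (x − 33.516)² + (y + 33.481)² = 69.1675064889²
eq3−eq1, eq3−eq2 (x²,y² cancel):
  -89.448·x − 16.416·y = 2661.577136
  13.346·x + 133.138·y = -913.369964
det = -89.448·133.138 − -16.416·13.346 = -11689.839888
x = (2661.577136·133.138 − -16.416·-913.369964) / -11689.839888 = -29.030609
y = (-89.448·-913.369964 − 2661.577136·13.346) / -11689.839888 = -3.950243

x=-29.031 y=-3.950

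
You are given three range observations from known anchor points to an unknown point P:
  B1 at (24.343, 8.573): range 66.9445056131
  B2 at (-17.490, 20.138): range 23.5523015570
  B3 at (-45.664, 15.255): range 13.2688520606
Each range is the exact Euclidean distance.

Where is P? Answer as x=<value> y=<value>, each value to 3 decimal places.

eq1: (x − 24.343)² + (y − 8.573)² = 66.9445056131²
eq2: (x + 17.490)² + (y − 20.138)² = 23.5523015570²
eq3: (x + 45.664)² + (y − 15.255)² = 13.2688520606²
eq3−eq2, eq3−eq1 (x²,y² cancel):
  56.348·x + 9.766·y = -1985.125251
  140.014·x − 13.364·y = -5957.342340
det = 56.348·-13.364 − 9.766·140.014 = -2120.411396
x = (-1985.125251·-13.364 − 9.766·-5957.342340) / -2120.411396 = -39.949144
y = (56.348·-5957.342340 − -1985.125251·140.014) / -2120.411396 = 27.230093

x=-39.949 y=27.230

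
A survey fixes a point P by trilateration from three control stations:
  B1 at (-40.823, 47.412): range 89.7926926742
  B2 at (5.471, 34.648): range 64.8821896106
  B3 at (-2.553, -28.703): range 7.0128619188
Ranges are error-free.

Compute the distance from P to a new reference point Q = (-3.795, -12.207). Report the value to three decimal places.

19.749

eq1: (x + 40.823)² + (y − 47.412)² = 89.7926926742²
eq2: (x − 5.471)² + (y − 34.648)² = 64.8821896106²
eq3: (x + 2.553)² + (y + 28.703)² = 7.0128619188²
eq2−eq1, eq2−eq3 (x²,y² cancel):
  -92.588·x + 25.528·y = -1169.029801
  -16.048·x − 126.702·y = 3760.482569
det = -92.588·-126.702 − 25.528·-16.048 = 12140.758120
x = (-1169.029801·-126.702 − 25.528·3760.482569) / 12140.758120 = 4.293044
y = (-92.588·3760.482569 − -1169.029801·-16.048) / 12140.758120 = -30.223496
|P − Q| = √((4.293044 − -3.795)² + (-30.223496 − -12.207)²) = 19.748686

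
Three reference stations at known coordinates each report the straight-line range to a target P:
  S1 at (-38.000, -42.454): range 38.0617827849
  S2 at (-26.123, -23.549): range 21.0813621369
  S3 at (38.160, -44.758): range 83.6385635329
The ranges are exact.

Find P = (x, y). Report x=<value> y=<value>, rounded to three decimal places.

eq1: (x + 38.000)² + (y + 42.454)² = 38.0617827849²
eq2: (x + 26.123)² + (y + 23.549)² = 21.0813621369²
eq3: (x − 38.160)² + (y + 44.758)² = 83.6385635329²
eq2−eq1, eq2−eq3 (x²,y² cancel):
  -23.754·x − 37.810·y = 1005.100107
  128.566·x − 42.418·y = -4328.487846
det = -23.754·-42.418 − -37.810·128.566 = 5868.677632
x = (1005.100107·-42.418 − -37.810·-4328.487846) / 5868.677632 = -35.151779
y = (-23.754·-4328.487846 − 1005.100107·128.566) / 5868.677632 = -4.498935

x=-35.152 y=-4.499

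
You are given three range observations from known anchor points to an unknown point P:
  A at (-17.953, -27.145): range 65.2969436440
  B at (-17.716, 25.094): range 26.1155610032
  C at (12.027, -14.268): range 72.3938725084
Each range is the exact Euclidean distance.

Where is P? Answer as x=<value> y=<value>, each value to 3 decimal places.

x=-42.486 y=33.368

eq1: (x + 17.953)² + (y + 27.145)² = 65.2969436440²
eq2: (x + 17.716)² + (y − 25.094)² = 26.1155610032²
eq3: (x − 12.027)² + (y + 14.268)² = 72.3938725084²
eq3−eq2, eq3−eq1 (x²,y² cancel):
  -59.486·x + 78.724·y = 5154.191189
  -59.960·x − 25.754·y = 1688.118609
det = -59.486·-25.754 − 78.724·-59.960 = 6252.293484
x = (5154.191189·-25.754 − 78.724·1688.118609) / 6252.293484 = -42.486248
y = (-59.486·1688.118609 − 5154.191189·-59.960) / 6252.293484 = 33.367896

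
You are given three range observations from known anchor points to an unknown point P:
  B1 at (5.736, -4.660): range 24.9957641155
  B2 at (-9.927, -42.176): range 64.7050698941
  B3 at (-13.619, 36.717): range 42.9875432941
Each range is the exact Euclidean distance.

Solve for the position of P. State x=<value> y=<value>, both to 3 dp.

eq1: (x − 5.736)² + (y + 4.660)² = 24.9957641155²
eq2: (x + 9.927)² + (y + 42.176)² = 64.7050698941²
eq3: (x + 13.619)² + (y − 36.717)² = 42.9875432941²
eq3−eq1, eq3−eq2 (x²,y² cancel):
  38.710·x − 82.754·y = -255.857299
  7.384·x − 157.786·y = -1995.072137
det = 38.710·-157.786 − -82.754·7.384 = -5496.840524
x = (-255.857299·-157.786 − -82.754·-1995.072137) / -5496.840524 = 22.691126
y = (38.710·-1995.072137 − -255.857299·7.384) / -5496.840524 = 13.706054

x=22.691 y=13.706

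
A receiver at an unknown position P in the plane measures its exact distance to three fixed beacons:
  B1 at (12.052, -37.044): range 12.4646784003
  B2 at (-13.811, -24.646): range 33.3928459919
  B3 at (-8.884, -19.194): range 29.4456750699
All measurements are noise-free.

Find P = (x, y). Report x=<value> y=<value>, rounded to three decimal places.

eq1: (x − 12.052)² + (y + 37.044)² = 12.4646784003²
eq2: (x + 13.811)² + (y + 24.646)² = 33.3928459919²
eq3: (x + 8.884)² + (y + 19.194)² = 29.4456750699²
eq2−eq1, eq2−eq3 (x²,y² cancel):
  51.726·x − 24.796·y = 1679.053559
  9.854·x + 10.904·y = -102.799562
det = 51.726·10.904 − -24.796·9.854 = 808.360088
x = (1679.053559·10.904 − -24.796·-102.799562) / 808.360088 = 19.495497
y = (51.726·-102.799562 − 1679.053559·9.854) / 808.360088 = -27.045873

x=19.495 y=-27.046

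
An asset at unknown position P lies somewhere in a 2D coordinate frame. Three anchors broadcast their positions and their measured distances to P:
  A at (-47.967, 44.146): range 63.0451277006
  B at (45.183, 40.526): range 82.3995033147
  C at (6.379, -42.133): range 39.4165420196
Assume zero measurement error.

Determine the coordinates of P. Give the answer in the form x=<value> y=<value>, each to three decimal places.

eq1: (x + 47.967)² + (y − 44.146)² = 63.0451277006²
eq2: (x − 45.183)² + (y − 40.526)² = 82.3995033147²
eq3: (x − 6.379)² + (y + 42.133)² = 39.4165420196²
eq1−eq3, eq1−eq2 (x²,y² cancel):
  108.692·x − 172.558·y = -12.796733
  186.300·x − 7.240·y = -3380.832260
det = 108.692·-7.240 − -172.558·186.300 = 31360.625320
x = (-12.796733·-7.240 − -172.558·-3380.832260) / 31360.625320 = -18.599661
y = (108.692·-3380.832260 − -12.796733·186.300) / 31360.625320 = -11.641521

x=-18.600 y=-11.642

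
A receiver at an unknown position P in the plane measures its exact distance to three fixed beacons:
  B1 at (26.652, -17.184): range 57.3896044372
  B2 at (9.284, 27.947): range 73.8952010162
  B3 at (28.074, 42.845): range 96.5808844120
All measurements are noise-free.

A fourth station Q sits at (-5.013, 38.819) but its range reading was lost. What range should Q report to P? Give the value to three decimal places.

78.256

eq1: (x − 26.652)² + (y + 17.184)² = 57.3896044372²
eq2: (x − 9.284)² + (y − 27.947)² = 73.8952010162²
eq3: (x − 28.074)² + (y − 42.845)² = 96.5808844120²
eq2−eq1, eq2−eq3 (x²,y² cancel):
  34.736·x − 90.262·y = 2305.325531
  37.580·x + 29.796·y = -2110.750465
det = 34.736·29.796 − -90.262·37.580 = 4427.039816
x = (2305.325531·29.796 − -90.262·-2110.750465) / 4427.039816 = -27.519761
y = (34.736·-2110.750465 − 2305.325531·37.580) / 4427.039816 = -36.130952
|P − Q| = √((-27.519761 − -5.013)² + (-36.130952 − 38.819)²) = 78.256307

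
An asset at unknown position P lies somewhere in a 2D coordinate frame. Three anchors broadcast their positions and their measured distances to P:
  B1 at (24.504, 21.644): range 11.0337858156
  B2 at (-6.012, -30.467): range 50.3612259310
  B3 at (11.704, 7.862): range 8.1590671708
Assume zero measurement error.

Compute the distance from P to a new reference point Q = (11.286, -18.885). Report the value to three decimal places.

eq1: (x − 24.504)² + (y − 21.644)² = 11.0337858156²
eq2: (x + 6.012)² + (y + 30.467)² = 50.3612259310²
eq3: (x − 11.704)² + (y − 7.862)² = 8.1590671708²
eq3−eq2, eq3−eq1 (x²,y² cancel):
  -35.432·x − 76.658·y = -1704.095127
  25.600·x + 27.564·y = 814.940040
det = -35.432·27.564 − -76.658·25.600 = 985.797152
x = (-1704.095127·27.564 − -76.658·814.940040) / 985.797152 = 15.723311
y = (-35.432·814.940040 − -1704.095127·25.600) / 985.797152 = 14.962388
|P − Q| = √((15.723311 − 11.286)² + (14.962388 − -18.885)²) = 34.137010

34.137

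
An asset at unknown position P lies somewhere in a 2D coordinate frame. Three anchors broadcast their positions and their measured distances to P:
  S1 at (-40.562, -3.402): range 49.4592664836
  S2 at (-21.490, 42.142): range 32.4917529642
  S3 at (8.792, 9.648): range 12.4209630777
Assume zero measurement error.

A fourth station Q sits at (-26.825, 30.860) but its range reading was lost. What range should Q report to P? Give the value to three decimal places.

31.330

eq1: (x + 40.562)² + (y + 3.402)² = 49.4592664836²
eq2: (x + 21.490)² + (y − 42.142)² = 32.4917529642²
eq3: (x − 8.792)² + (y − 9.648)² = 12.4209630777²
eq2−eq3, eq2−eq1 (x²,y² cancel):
  60.564·x − 64.988·y = -1165.951409
  -38.144·x − 91.088·y = -1971.423846
det = 60.564·-91.088 − -64.988·-38.144 = -7995.555904
x = (-1165.951409·-91.088 − -64.988·-1971.423846) / -7995.555904 = 2.740861
y = (60.564·-1971.423846 − -1165.951409·-38.144) / -7995.555904 = 20.495306
|P − Q| = √((2.740861 − -26.825)² + (20.495306 − 30.860)²) = 31.329970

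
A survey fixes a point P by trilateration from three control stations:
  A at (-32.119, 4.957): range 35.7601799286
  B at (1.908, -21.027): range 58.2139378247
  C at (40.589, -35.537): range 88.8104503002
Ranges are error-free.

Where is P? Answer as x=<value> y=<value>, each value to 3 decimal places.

eq1: (x + 32.119)² + (y − 4.957)² = 35.7601799286²
eq2: (x − 1.908)² + (y + 21.027)² = 58.2139378247²
eq3: (x − 40.589)² + (y + 35.537)² = 88.8104503002²
eq2−eq3, eq2−eq1 (x²,y² cancel):
  77.362·x − 29.020·y = -2033.863428
  -68.054·x + 51.968·y = 2720.498906
det = 77.362·51.968 − -29.020·-68.054 = 2045.421336
x = (-2033.863428·51.968 − -29.020·2720.498906) / 2045.421336 = -13.076492
y = (77.362·2720.498906 − -2033.863428·-68.054) / 2045.421336 = 35.225356

x=-13.076 y=35.225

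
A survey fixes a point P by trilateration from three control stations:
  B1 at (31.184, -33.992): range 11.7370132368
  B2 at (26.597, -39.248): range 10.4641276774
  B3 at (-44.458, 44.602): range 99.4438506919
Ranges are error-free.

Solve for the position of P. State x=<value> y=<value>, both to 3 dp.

x=19.752 y=-31.333

eq1: (x − 31.184)² + (y + 33.992)² = 11.7370132368²
eq2: (x − 26.597)² + (y + 39.248)² = 10.4641276774²
eq3: (x + 44.458)² + (y − 44.602)² = 99.4438506919²
eq3−eq1, eq3−eq2 (x²,y² cancel):
  151.284·x − 157.188·y = 7913.367713
  142.110·x − 167.700·y = 8061.535217
det = 151.284·-167.700 − -157.188·142.110 = -3032.340120
x = (7913.367713·-167.700 − -157.188·8061.535217) / -3032.340120 = 19.752127
y = (151.284·8061.535217 − 7913.367713·142.110) / -3032.340120 = -31.333097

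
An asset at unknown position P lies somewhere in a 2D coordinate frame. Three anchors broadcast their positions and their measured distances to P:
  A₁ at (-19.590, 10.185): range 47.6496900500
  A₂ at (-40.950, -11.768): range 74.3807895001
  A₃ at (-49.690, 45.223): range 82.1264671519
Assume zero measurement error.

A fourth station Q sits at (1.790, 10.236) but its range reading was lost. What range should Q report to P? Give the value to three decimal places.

26.683

eq1: (x + 19.590)² + (y − 10.185)² = 47.6496900500²
eq2: (x + 40.950)² + (y + 11.768)² = 74.3807895001²
eq3: (x + 49.690)² + (y − 45.223)² = 82.1264671519²
eq2−eq3, eq2−eq1 (x²,y² cancel):
  -17.480·x + 113.982·y = 1486.572745
  42.720·x + 43.906·y = 1934.122886
det = -17.480·43.906 − 113.982·42.720 = -5636.787920
x = (1486.572745·43.906 − 113.982·1934.122886) / -5636.787920 = 27.530880
y = (-17.480·1934.122886 − 1486.572745·42.720) / -5636.787920 = 17.264239
|P − Q| = √((27.530880 − 1.790)² + (17.264239 − 10.236)²) = 26.683123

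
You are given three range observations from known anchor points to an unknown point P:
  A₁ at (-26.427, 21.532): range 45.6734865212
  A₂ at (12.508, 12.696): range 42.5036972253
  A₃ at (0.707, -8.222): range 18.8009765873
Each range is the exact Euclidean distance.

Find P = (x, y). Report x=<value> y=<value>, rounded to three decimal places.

x=-12.218 y=-21.875

eq1: (x + 26.427)² + (y − 21.532)² = 45.6734865212²
eq2: (x − 12.508)² + (y − 12.696)² = 42.5036972253²
eq3: (x − 0.707)² + (y + 8.222)² = 18.8009765873²
eq2−eq3, eq2−eq1 (x²,y² cancel):
  -23.602·x − 41.836·y = 1203.550210
  -77.870·x + 17.672·y = 564.871780
det = -23.602·17.672 − -41.836·-77.870 = -3674.863864
x = (1203.550210·17.672 − -41.836·564.871780) / -3674.863864 = -12.218443
y = (-23.602·564.871780 − 1203.550210·-77.870) / -3674.863864 = -21.875192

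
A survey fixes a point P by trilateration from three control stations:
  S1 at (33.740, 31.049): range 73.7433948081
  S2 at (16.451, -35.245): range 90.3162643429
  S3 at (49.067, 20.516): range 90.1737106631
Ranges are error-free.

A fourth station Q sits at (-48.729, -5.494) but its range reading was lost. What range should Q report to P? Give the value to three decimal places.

eq1: (x − 33.740)² + (y − 31.049)² = 73.7433948081²
eq2: (x − 16.451)² + (y + 35.245)² = 90.3162643429²
eq3: (x − 49.067)² + (y − 20.516)² = 90.1737106631²
eq3−eq2, eq3−eq1 (x²,y² cancel):
  -65.232·x − 111.522·y = -1341.360829
  -30.654·x + 21.066·y = 1967.161073
det = -65.232·21.066 − -111.522·-30.654 = -4792.772700
x = (-1341.360829·21.066 − -111.522·1967.161073) / -4792.772700 = -39.877675
y = (-65.232·1967.161073 − -1341.360829·-30.654) / -4792.772700 = 35.353215
|P − Q| = √((-39.877675 − -48.729)² + (35.353215 − -5.494)²) = 41.795227

41.795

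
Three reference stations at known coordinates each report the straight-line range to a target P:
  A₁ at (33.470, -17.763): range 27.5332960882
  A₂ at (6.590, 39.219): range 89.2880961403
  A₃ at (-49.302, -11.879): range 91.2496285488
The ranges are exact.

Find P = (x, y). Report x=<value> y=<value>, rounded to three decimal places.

x=35.642 y=-45.210

eq1: (x − 33.470)² + (y + 17.763)² = 27.5332960882²
eq2: (x − 6.590)² + (y − 39.219)² = 89.2880961403²
eq3: (x + 49.302)² + (y + 11.879)² = 91.2496285488²
eq3−eq1, eq3−eq2 (x²,y² cancel):
  165.544·x − 11.768·y = 6432.379541
  111.784·x + 102.196·y = -636.109186
det = 165.544·102.196 − -11.768·111.784 = 18233.408736
x = (6432.379541·102.196 − -11.768·-636.109186) / 18233.408736 = 35.642141
y = (165.544·-636.109186 − 6432.379541·111.784) / 18233.408736 = -45.210481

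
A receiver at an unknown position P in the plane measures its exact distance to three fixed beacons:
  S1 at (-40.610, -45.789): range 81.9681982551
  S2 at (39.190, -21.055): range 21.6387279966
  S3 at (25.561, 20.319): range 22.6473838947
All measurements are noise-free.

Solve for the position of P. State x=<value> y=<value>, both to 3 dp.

eq1: (x + 40.610)² + (y + 45.789)² = 81.9681982551²
eq2: (x − 39.190)² + (y + 21.055)² = 21.6387279966²
eq3: (x − 25.561)² + (y − 20.319)² = 22.6473838947²
eq2−eq3, eq2−eq1 (x²,y² cancel):
  -27.258·x + 82.748·y = -957.612091
  -159.600·x − 49.468·y = -4483.915480
det = -27.258·-49.468 − 82.748·-159.600 = 14554.979544
x = (-957.612091·-49.468 − 82.748·-4483.915480) / 14554.979544 = 28.746601
y = (-27.258·-4483.915480 − -957.612091·-159.600) / 14554.979544 = -2.103220

x=28.747 y=-2.103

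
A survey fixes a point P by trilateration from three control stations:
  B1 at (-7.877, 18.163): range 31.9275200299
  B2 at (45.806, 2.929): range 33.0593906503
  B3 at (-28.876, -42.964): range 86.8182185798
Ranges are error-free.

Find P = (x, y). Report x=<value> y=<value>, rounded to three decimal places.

eq1: (x + 7.877)² + (y − 18.163)² = 31.9275200299²
eq2: (x − 45.806)² + (y − 2.929)² = 33.0593906503²
eq3: (x + 28.876)² + (y + 42.964)² = 86.8182185798²
eq1−eq2, eq1−eq3 (x²,y² cancel):
  107.366·x − 30.468·y = 1641.270204
  -41.998·x − 122.254·y = -4230.249568
det = 107.366·-122.254 − -30.468·-41.998 = -14405.518028
x = (1641.270204·-122.254 − -30.468·-4230.249568) / -14405.518028 = 22.875893
y = (107.366·-4230.249568 − 1641.270204·-41.998) / -14405.518028 = 26.743565

x=22.876 y=26.744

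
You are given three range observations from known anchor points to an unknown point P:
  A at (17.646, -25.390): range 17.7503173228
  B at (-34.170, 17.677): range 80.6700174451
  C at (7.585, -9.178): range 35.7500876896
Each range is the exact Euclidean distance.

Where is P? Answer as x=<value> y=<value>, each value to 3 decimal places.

eq1: (x − 17.646)² + (y + 25.390)² = 17.7503173228²
eq2: (x + 34.170)² + (y − 17.677)² = 80.6700174451²
eq3: (x − 7.585)² + (y + 9.178)² = 35.7500876896²
eq1−eq3, eq1−eq2 (x²,y² cancel):
  -20.122·x + 32.424·y = -1777.260512
  -103.632·x + 86.134·y = -5668.546137
det = -20.122·86.134 − 32.424·-103.632 = 1626.975620
x = (-1777.260512·86.134 − 32.424·-5668.546137) / 1626.975620 = 18.878207
y = (-20.122·-5668.546137 − -1777.260512·-103.632) / 1626.975620 = -43.097496

x=18.878 y=-43.097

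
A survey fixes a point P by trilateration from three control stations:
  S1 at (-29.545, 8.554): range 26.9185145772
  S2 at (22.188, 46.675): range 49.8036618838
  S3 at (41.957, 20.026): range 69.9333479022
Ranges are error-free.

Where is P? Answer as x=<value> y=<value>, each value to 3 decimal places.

eq1: (x + 29.545)² + (y − 8.554)² = 26.9185145772²
eq2: (x − 22.188)² + (y − 46.675)² = 49.8036618838²
eq3: (x − 41.957)² + (y − 20.026)² = 69.9333479022²
eq1−eq2, eq1−eq3 (x²,y² cancel):
  103.466·x + 76.242·y = -31.013282
  143.004·x + 22.944·y = -2950.714138
det = 103.466·22.944 − 76.242·143.004 = -8528.987064
x = (-31.013282·22.944 − 76.242·-2950.714138) / -8528.987064 = -26.293483
y = (103.466·-2950.714138 − -31.013282·143.004) / -8528.987064 = 35.275416

x=-26.293 y=35.275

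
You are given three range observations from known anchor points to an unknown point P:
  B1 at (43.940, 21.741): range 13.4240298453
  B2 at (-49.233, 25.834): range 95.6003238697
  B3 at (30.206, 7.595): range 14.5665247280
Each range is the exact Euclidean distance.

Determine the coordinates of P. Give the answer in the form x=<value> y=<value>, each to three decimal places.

x=44.753 y=8.342

eq1: (x − 43.940)² + (y − 21.741)² = 13.4240298453²
eq2: (x + 49.233)² + (y − 25.834)² = 95.6003238697²
eq3: (x − 30.206)² + (y − 7.595)² = 14.5665247280²
eq1−eq2, eq1−eq3 (x²,y² cancel):
  -186.346·x + 8.186·y = -8271.328183
  -27.468·x − 28.292·y = -1465.287285
det = -186.346·-28.292 − 8.186·-27.468 = 5496.954080
x = (-8271.328183·-28.292 − 8.186·-1465.287285) / 5496.954080 = 44.753377
y = (-186.346·-1465.287285 − -8271.328183·-27.468) / 5496.954080 = 8.341635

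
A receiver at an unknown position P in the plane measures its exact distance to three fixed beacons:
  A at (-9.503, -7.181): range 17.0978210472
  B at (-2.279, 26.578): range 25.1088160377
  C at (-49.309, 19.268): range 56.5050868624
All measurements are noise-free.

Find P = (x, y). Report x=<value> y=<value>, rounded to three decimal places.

x=4.632 y=2.439

eq1: (x + 9.503)² + (y + 7.181)² = 17.0978210472²
eq2: (x + 2.279)² + (y − 26.578)² = 25.1088160377²
eq3: (x + 49.309)² + (y − 19.268)² = 56.5050868624²
eq3−eq2, eq3−eq1 (x²,y² cancel):
  94.060·x + 14.620·y = 471.322819
  79.612·x − 52.898·y = 239.729822
det = 94.060·-52.898 − 14.620·79.612 = -6139.513320
x = (471.322819·-52.898 − 14.620·239.729822) / -6139.513320 = 4.631782
y = (94.060·239.729822 − 471.322819·79.612) / -6139.513320 = 2.438950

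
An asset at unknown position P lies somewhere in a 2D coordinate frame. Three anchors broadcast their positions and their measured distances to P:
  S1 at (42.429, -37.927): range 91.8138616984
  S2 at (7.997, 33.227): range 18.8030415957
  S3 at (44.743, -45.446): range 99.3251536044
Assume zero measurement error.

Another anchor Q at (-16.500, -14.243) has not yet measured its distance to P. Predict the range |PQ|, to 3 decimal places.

eq1: (x − 42.429)² + (y + 37.927)² = 91.8138616984²
eq2: (x − 7.997)² + (y − 33.227)² = 18.8030415957²
eq3: (x − 44.743)² + (y + 45.446)² = 99.3251536044²
eq3−eq2, eq3−eq1 (x²,y² cancel):
  -73.492·x + 157.346·y = 6612.642338
  -4.628·x + 15.038·y = 607.103344
det = -73.492·15.038 − 157.346·-4.628 = -376.975408
x = (6612.642338·15.038 − 157.346·607.103344) / -376.975408 = -10.386971
y = (-73.492·607.103344 − 6612.642338·-4.628) / -376.975408 = 37.174654
|P − Q| = √((-10.386971 − -16.500)² + (37.174654 − -14.243)²) = 51.779766

51.780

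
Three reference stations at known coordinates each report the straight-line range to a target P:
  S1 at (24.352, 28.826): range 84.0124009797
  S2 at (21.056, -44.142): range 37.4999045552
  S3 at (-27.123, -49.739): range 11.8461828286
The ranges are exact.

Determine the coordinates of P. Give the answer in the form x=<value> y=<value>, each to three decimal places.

x=-16.441 y=-44.618

eq1: (x − 24.352)² + (y − 28.826)² = 84.0124009797²
eq2: (x − 21.056)² + (y + 44.142)² = 37.4999045552²
eq3: (x + 27.123)² + (y + 49.739)² = 11.8461828286²
eq1−eq3, eq1−eq2 (x²,y² cancel):
  -102.950·x − 157.130·y = 8703.418541
  -6.592·x − 145.936·y = 6619.753797
det = -102.950·-145.936 − -157.130·-6.592 = 13988.310240
x = (8703.418541·-145.936 − -157.130·6619.753797) / 13988.310240 = -16.440883
y = (-102.950·6619.753797 − 8703.418541·-6.592) / 13988.310240 = -44.618021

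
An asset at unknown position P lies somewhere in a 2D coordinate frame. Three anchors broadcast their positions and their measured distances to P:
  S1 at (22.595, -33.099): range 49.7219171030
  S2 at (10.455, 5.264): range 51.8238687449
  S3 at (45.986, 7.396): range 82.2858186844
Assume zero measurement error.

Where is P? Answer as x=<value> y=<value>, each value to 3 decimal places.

x=-27.058 y=-30.491

eq1: (x − 22.595)² + (y + 33.099)² = 49.7219171030²
eq2: (x − 10.455)² + (y − 5.264)² = 51.8238687449²
eq3: (x − 45.986)² + (y − 7.396)² = 82.2858186844²
eq3−eq2, eq3−eq1 (x²,y² cancel):
  -71.062·x − 4.264·y = 2052.846294
  -46.782·x − 80.990·y = 3735.351730
det = -71.062·-80.990 − -4.264·-46.782 = 5555.832932
x = (2052.846294·-80.990 − -4.264·3735.351730) / 5555.832932 = -27.058496
y = (-71.062·3735.351730 − 2052.846294·-46.782) / 5555.832932 = -30.491433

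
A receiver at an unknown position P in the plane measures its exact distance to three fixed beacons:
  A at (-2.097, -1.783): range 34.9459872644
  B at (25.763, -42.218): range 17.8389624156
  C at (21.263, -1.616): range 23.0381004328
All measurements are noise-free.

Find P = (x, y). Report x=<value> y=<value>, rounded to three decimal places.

eq1: (x + 2.097)² + (y + 1.783)² = 34.9459872644²
eq2: (x − 25.763)² + (y + 42.218)² = 17.8389624156²
eq3: (x − 21.263)² + (y + 1.616)² = 23.0381004328²
eq2−eq3, eq2−eq1 (x²,y² cancel):
  -9.000·x + 81.204·y = -2203.890559
  -55.720·x + 80.870·y = -3341.508641
det = -9.000·80.870 − 81.204·-55.720 = 3796.856880
x = (-2203.890559·80.870 − 81.204·-3341.508641) / 3796.856880 = 24.524295
y = (-9.000·-3341.508641 − -2203.890559·-55.720) / 3796.856880 = -24.422096

x=24.524 y=-24.422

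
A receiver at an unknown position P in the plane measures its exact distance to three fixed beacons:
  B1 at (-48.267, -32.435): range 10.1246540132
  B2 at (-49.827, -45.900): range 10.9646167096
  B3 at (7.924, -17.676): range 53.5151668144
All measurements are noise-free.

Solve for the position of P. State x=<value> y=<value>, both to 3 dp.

x=-40.963 y=-39.446

eq1: (x + 48.267)² + (y + 32.435)² = 10.1246540132²
eq2: (x + 49.827)² + (y + 45.900)² = 10.9646167096²
eq3: (x − 7.924)² + (y + 17.676)² = 53.5151668144²
eq2−eq3, eq2−eq1 (x²,y² cancel):
  115.502·x + 56.448·y = -6957.959437
  3.120·x + 26.930·y = -1190.093214
det = 115.502·26.930 − 56.448·3.120 = 2934.351100
x = (-6957.959437·26.930 − 56.448·-1190.093214) / 2934.351100 = -40.962878
y = (115.502·-1190.093214 − -6957.959437·3.120) / 2934.351100 = -39.446307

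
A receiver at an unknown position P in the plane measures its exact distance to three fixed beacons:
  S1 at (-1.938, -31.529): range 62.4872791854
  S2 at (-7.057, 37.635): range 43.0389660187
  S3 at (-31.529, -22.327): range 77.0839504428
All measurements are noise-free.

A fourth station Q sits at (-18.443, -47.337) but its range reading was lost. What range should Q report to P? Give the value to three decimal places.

84.923

eq1: (x + 1.938)² + (y + 31.529)² = 62.4872791854²
eq2: (x + 7.057)² + (y − 37.635)² = 43.0389660187²
eq3: (x + 31.529)² + (y + 22.327)² = 77.0839504428²
eq2−eq1, eq2−eq3 (x²,y² cancel):
  10.238·x − 138.328·y = -2520.668253
  -48.944·x − 119.924·y = -4063.204524
det = 10.238·-119.924 − -138.328·-48.944 = -7998.107544
x = (-2520.668253·-119.924 − -138.328·-4063.204524) / -7998.107544 = 32.478475
y = (10.238·-4063.204524 − -2520.668253·-48.944) / -7998.107544 = 20.626214
|P − Q| = √((32.478475 − -18.443)² + (20.626214 − -47.337)²) = 84.923466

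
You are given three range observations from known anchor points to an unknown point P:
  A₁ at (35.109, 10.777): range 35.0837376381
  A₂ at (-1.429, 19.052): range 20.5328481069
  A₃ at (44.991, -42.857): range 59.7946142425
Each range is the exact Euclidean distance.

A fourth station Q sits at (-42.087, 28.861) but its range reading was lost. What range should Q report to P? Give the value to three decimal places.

eq1: (x − 35.109)² + (y − 10.777)² = 35.0837376381²
eq2: (x + 1.429)² + (y − 19.052)² = 20.5328481069²
eq3: (x − 44.991)² + (y + 42.857)² = 59.7946142425²
eq1−eq2, eq1−eq3 (x²,y² cancel):
  -73.076·x + 16.550·y = -174.494070
  19.764·x − 107.268·y = 167.599674
det = -73.076·-107.268 − 16.550·19.764 = 7511.622168
x = (-174.494070·-107.268 − 16.550·167.599674) / 7511.622168 = 2.122558
y = (-73.076·167.599674 − -174.494070·19.764) / 7511.622168 = -1.171360
|P − Q| = √((2.122558 − -42.087)² + (-1.171360 − 28.861)²) = 53.445558

53.446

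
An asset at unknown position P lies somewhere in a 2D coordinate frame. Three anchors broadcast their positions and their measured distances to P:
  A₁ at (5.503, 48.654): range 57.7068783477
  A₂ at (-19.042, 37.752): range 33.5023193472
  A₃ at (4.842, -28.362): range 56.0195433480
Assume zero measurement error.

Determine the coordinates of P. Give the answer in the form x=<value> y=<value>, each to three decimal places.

eq1: (x − 5.503)² + (y − 48.654)² = 57.7068783477²
eq2: (x + 19.042)² + (y − 37.752)² = 33.5023193472²
eq3: (x − 4.842)² + (y + 28.362)² = 56.0195433480²
eq3−eq1, eq3−eq2 (x²,y² cancel):
  1.322·x + 154.032·y = 1377.752145
  -47.768·x + 132.228·y = 2975.747095
det = 1.322·132.228 − 154.032·-47.768 = 7532.605992
x = (1377.752145·132.228 − 154.032·2975.747095) / 7532.605992 = -36.664982
y = (1.322·2975.747095 − 1377.752145·-47.768) / 7532.605992 = 9.259266

x=-36.665 y=9.259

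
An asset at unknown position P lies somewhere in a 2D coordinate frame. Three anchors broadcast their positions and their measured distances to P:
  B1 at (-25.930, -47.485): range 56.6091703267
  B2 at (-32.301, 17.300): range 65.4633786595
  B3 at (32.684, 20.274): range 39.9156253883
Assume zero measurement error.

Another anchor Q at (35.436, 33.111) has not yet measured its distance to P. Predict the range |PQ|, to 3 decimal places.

eq1: (x + 25.930)² + (y + 47.485)² = 56.6091703267²
eq2: (x + 32.301)² + (y − 17.300)² = 65.4633786595²
eq3: (x − 32.684)² + (y − 20.274)² = 39.9156253883²
eq1−eq3, eq1−eq2 (x²,y² cancel):
  117.228·x + 135.518·y = 163.429822
  -12.742·x + 129.570·y = -2665.401304
det = 117.228·129.570 − 135.518·-12.742 = 16916.002316
x = (163.429822·129.570 − 135.518·-2665.401304) / 16916.002316 = 22.604954
y = (117.228·-2665.401304 − 163.429822·-12.742) / 16916.002316 = -18.348144
|P − Q| = √((22.604954 − 35.436)² + (-18.348144 − 33.111)²) = 53.034698

53.035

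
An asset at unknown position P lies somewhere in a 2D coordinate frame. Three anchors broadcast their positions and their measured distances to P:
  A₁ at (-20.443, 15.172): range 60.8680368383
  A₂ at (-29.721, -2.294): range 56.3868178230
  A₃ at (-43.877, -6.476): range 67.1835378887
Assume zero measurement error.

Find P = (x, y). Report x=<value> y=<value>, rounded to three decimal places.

eq1: (x + 20.443)² + (y − 15.172)² = 60.8680368383²
eq2: (x + 29.721)² + (y + 2.294)² = 56.3868178230²
eq3: (x + 43.877)² + (y + 6.476)² = 67.1835378887²
eq3−eq1, eq3−eq2 (x²,y² cancel):
  46.868·x + 43.296·y = -510.314017
  28.312·x + 8.364·y = 255.625111
det = 46.868·8.364 − 43.296·28.312 = -833.792400
x = (-510.314017·8.364 − 43.296·255.625111) / -833.792400 = 18.392841
y = (46.868·255.625111 − -510.314017·28.312) / -833.792400 = -31.696917

x=18.393 y=-31.697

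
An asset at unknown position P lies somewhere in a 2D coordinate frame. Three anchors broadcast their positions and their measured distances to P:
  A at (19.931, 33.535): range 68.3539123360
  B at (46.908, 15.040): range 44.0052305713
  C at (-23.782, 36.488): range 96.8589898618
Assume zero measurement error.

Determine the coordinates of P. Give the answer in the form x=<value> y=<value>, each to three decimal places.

x=47.620 y=-28.959

eq1: (x − 19.931)² + (y − 33.535)² = 68.3539123360²
eq2: (x − 46.908)² + (y − 15.040)² = 44.0052305713²
eq3: (x + 23.782)² + (y − 36.488)² = 96.8589898618²
eq2−eq3, eq2−eq1 (x²,y² cancel):
  -141.380·x + 42.896·y = -7974.807995
  -53.954·x + 36.990·y = -3640.518092
det = -141.380·36.990 − 42.896·-53.954 = -2915.235416
x = (-7974.807995·36.990 − 42.896·-3640.518092) / -2915.235416 = 47.620334
y = (-141.380·-3640.518092 − -7974.807995·-53.954) / -2915.235416 = -28.959465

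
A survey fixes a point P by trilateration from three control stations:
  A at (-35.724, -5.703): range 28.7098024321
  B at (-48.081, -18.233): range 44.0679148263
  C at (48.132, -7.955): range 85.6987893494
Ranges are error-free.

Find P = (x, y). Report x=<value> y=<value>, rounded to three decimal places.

x=-31.878 y=22.748

eq1: (x + 35.724)² + (y + 5.703)² = 28.7098024321²
eq2: (x + 48.081)² + (y + 18.233)² = 44.0679148263²
eq3: (x − 48.132)² + (y + 7.955)² = 85.6987893494²
eq3−eq1, eq3−eq2 (x²,y² cancel):
  -167.712·x + 4.504·y = 5448.786676
  -192.426·x − 20.556·y = 5666.554780
det = -167.712·-20.556 − 4.504·-192.426 = 4314.174576
x = (5448.786676·-20.556 − 4.504·5666.554780) / 4314.174576 = -31.878038
y = (-167.712·5666.554780 − 5448.786676·-192.426) / 4314.174576 = 22.748034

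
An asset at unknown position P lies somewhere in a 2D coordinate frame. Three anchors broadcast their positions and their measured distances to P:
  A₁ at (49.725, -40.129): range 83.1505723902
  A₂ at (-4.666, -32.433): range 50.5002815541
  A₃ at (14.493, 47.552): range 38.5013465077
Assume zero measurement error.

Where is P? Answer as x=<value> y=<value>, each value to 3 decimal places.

x=-9.934 y=17.792

eq1: (x − 49.725)² + (y + 40.129)² = 83.1505723902²
eq2: (x + 4.666)² + (y + 32.433)² = 50.5002815541²
eq3: (x − 14.493)² + (y − 47.552)² = 38.5013465077²
eq3−eq2, eq3−eq1 (x²,y² cancel):
  -38.318·x − 159.970·y = -2465.493462
  70.464·x − 175.362·y = -3819.991493
det = -38.318·-175.362 − -159.970·70.464 = 17991.647196
x = (-2465.493462·-175.362 − -159.970·-3819.991493) / 17991.647196 = -9.934064
y = (-38.318·-3819.991493 − -2465.493462·70.464) / 17991.647196 = 17.791754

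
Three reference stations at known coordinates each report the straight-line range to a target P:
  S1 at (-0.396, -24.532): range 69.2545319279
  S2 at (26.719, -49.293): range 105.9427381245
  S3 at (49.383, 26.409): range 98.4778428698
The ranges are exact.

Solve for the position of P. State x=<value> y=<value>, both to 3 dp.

x=-49.080 y=24.723

eq1: (x + 0.396)² + (y + 24.532)² = 69.2545319279²
eq2: (x − 26.719)² + (y + 49.293)² = 105.9427381245²
eq3: (x − 49.383)² + (y − 26.409)² = 98.4778428698²
eq2−eq3, eq2−eq1 (x²,y² cancel):
  45.328·x + 151.404·y = 1518.389385
  -54.230·x + 49.522·y = 3885.944599
det = 45.328·49.522 − 151.404·-54.230 = 10455.372136
x = (1518.389385·49.522 − 151.404·3885.944599) / 10455.372136 = -49.080403
y = (45.328·3885.944599 − 1518.389385·-54.230) / 10455.372136 = 24.722635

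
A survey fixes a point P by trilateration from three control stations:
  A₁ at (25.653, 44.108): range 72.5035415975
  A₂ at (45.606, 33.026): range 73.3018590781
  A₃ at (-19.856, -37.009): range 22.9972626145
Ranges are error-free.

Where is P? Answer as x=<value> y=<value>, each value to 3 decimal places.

x=-1.539 y=-23.103

eq1: (x − 25.653)² + (y − 44.108)² = 72.5035415975²
eq2: (x − 45.606)² + (y − 33.026)² = 73.3018590781²
eq3: (x + 19.856)² + (y + 37.009)² = 22.9972626145²
eq2−eq1, eq2−eq3 (x²,y² cancel):
  -39.906·x + 22.164·y = -450.632839
  -130.924·x − 140.070·y = 3437.591362
det = -39.906·-140.070 − 22.164·-130.924 = 8491.432956
x = (-450.632839·-140.070 − 22.164·3437.591362) / 8491.432956 = -1.539273
y = (-39.906·3437.591362 − -450.632839·-130.924) / 8491.432956 = -23.103188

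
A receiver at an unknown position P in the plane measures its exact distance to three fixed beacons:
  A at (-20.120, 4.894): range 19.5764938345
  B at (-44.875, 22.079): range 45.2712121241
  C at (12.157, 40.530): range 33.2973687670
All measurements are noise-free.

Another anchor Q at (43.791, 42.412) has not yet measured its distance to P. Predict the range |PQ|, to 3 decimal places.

55.452

eq1: (x + 20.120)² + (y − 4.894)² = 19.5764938345²
eq2: (x + 44.875)² + (y − 22.079)² = 45.2712121241²
eq3: (x − 12.157)² + (y − 40.530)² = 33.2973687670²
eq1−eq3, eq1−eq2 (x²,y² cancel):
  64.554·x + 71.272·y = 636.232257
  -49.510·x + 34.370·y = 406.238694
det = 64.554·34.370 − 71.272·-49.510 = 5747.397700
x = (636.232257·34.370 − 71.272·406.238694) / 5747.397700 = -1.232930
y = (64.554·406.238694 − 636.232257·-49.510) / 5747.397700 = 10.043535
|P − Q| = √((-1.232930 − 43.791)² + (10.043535 − 42.412)²) = 55.451527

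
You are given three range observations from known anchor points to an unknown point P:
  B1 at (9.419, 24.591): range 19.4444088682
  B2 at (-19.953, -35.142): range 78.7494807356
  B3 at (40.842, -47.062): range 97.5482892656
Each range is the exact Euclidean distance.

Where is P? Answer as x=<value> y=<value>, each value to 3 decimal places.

x=-0.674 y=41.211

eq1: (x − 9.419)² + (y − 24.591)² = 19.4444088682²
eq2: (x + 19.953)² + (y + 35.142)² = 78.7494807356²
eq3: (x − 40.842)² + (y + 47.062)² = 97.5482892656²
eq3−eq1, eq3−eq2 (x²,y² cancel):
  -62.846·x + 143.306·y = 5948.117736
  -121.590·x + 23.840·y = 1064.369588
det = -62.846·23.840 − 143.306·-121.590 = 15926.327900
x = (5948.117736·23.840 − 143.306·1064.369588) / 15926.327900 = -0.673565
y = (-62.846·1064.369588 − 5948.117736·-121.590) / 15926.327900 = 41.211023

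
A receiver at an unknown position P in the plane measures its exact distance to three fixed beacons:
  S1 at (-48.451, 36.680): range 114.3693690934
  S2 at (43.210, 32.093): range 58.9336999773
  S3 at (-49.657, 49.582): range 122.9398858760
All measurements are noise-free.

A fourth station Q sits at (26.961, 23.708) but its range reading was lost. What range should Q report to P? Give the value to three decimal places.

54.178

eq1: (x + 48.451)² + (y − 36.680)² = 114.3693690934²
eq2: (x − 43.210)² + (y − 32.093)² = 58.9336999773²
eq3: (x + 49.657)² + (y − 49.582)² = 122.9398858760²
eq1−eq3, eq1−eq2 (x²,y² cancel):
  -2.412·x + 25.804·y = -802.592380
  183.322·x − 9.174·y = 8811.314542
det = -2.412·-9.174 − 25.804·183.322 = -4708.313200
x = (-802.592380·-9.174 − 25.804·8811.314542) / -4708.313200 = 46.726751
y = (-2.412·8811.314542 − -802.592380·183.322) / -4708.313200 = -26.735679
|P − Q| = √((46.726751 − 26.961)² + (-26.735679 − 23.708)²) = 54.177944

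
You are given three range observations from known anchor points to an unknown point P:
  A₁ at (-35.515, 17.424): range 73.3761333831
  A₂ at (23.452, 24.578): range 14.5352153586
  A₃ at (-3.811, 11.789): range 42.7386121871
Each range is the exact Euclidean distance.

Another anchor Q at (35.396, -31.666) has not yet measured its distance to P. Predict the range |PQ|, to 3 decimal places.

eq1: (x + 35.515)² + (y − 17.424)² = 73.3761333831²
eq2: (x − 23.452)² + (y − 24.578)² = 14.5352153586²
eq3: (x + 3.811)² + (y − 11.789)² = 42.7386121871²
eq2−eq1, eq2−eq3 (x²,y² cancel):
  -117.934·x − 14.308·y = -4761.947852
  -54.526·x − 25.578·y = -2615.886632
det = -117.934·-25.578 − -14.308·-54.526 = 2236.357844
x = (-4761.947852·-25.578 − -14.308·-2615.886632) / 2236.357844 = 37.727860
y = (-117.934·-2615.886632 − -4761.947852·-54.526) / 2236.357844 = 21.844449
|P − Q| = √((37.727860 − 35.396)² + (21.844449 − -31.666)²) = 53.561234

53.561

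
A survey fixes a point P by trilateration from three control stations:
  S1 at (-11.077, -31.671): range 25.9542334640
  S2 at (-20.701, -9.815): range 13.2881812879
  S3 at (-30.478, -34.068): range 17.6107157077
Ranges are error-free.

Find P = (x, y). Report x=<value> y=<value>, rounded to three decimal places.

x=-32.163 y=-16.538

eq1: (x + 11.077)² + (y + 31.671)² = 25.9542334640²
eq2: (x + 20.701)² + (y + 9.815)² = 13.2881812879²
eq3: (x + 30.478)² + (y + 34.068)² = 17.6107157077²
eq3−eq1, eq3−eq2 (x²,y² cancel):
  38.802·x + 4.794·y = -1327.269865
  19.554·x + 48.506·y = -1431.109936
det = 38.802·48.506 − 4.794·19.554 = 1788.387936
x = (-1327.269865·48.506 − 4.794·-1431.109936) / 1788.387936 = -32.162938
y = (38.802·-1431.109936 − -1327.269865·19.554) / 1788.387936 = -16.538074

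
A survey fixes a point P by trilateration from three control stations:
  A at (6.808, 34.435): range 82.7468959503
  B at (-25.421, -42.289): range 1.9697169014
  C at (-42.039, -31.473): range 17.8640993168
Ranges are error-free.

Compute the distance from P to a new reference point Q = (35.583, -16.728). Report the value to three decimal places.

67.148

eq1: (x − 6.808)² + (y − 34.435)² = 82.7468959503²
eq2: (x + 25.421)² + (y + 42.289)² = 1.9697169014²
eq3: (x + 42.039)² + (y + 31.473)² = 17.8640993168²
eq2−eq3, eq2−eq1 (x²,y² cancel):
  -33.236·x + 21.632·y = 7.994228
  64.458·x + 153.448·y = -8045.637678
det = -33.236·153.448 − 21.632·64.458 = -6494.353184
x = (7.994228·153.448 − 21.632·-8045.637678) / -6494.353184 = -26.988051
y = (-33.236·-8045.637678 − 7.994228·64.458) / -6494.353184 = -41.095628
|P − Q| = √((-26.988051 − 35.583)² + (-41.095628 − -16.728)²) = 67.148475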